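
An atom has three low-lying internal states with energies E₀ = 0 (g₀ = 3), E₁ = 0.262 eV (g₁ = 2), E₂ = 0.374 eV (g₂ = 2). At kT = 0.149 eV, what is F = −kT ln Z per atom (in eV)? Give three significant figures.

-0.187 eV

Eᵢ/kT = 0, 1.7584, 2.5101.
Z = Σ gᵢe^(−Eᵢ/kT) = 3·e^(−0) + 2·e^(−1.7584) + 2·e^(−2.5101) = 3.0000 + 0.34464 + 0.16252 = 3.5072.
F = −kT ln Z = −0.149 × ln(3.5072) = −0.149 × 1.2548 = -0.187 eV.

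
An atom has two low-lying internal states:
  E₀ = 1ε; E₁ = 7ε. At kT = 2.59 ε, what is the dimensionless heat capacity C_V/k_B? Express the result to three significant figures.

0.438

Eᵢ/kT = 0.38610, 2.7027.
Z = Σ e^(−Eᵢ/kT) = e^(−0.38610) + e^(−2.7027) = 0.67970 + 0.067024 = 0.74672.
⟨E⟩ = 1.5386 ε, ⟨E²⟩ = 5.3084 ε².
C_V/k_B = (⟨E²⟩ − ⟨E⟩²)/(kT)² = (5.3084 − 2.3673)/6.7081 = 0.438.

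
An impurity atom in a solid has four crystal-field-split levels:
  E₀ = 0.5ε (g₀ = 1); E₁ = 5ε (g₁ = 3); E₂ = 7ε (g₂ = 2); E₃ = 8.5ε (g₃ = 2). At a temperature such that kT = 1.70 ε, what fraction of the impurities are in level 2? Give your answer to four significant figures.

Eᵢ/kT = 0.294118, 2.94118, 4.11765, 5.00000.
Z = Σ gᵢe^(−Eᵢ/kT) = 1·e^(−0.294118) + 3·e^(−2.94118) + 2·e^(−4.11765) + 2·e^(−5.00000) = 0.745189 + 0.158410 + 0.0325655 + 0.0134759 = 0.949640.
P₂ = g₂ e^(−E₂/kT) / Z = 0.0325655/0.949640 = 0.03429.

0.03429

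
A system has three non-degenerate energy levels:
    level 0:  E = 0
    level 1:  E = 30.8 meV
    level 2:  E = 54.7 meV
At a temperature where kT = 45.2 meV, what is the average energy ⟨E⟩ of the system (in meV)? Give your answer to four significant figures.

Eᵢ/kT = 0, 0.681416, 1.21018.
Z = Σ e^(−Eᵢ/kT) = e^(−0) + e^(−0.681416) + e^(−1.21018) = 1.00000 + 0.505900 + 0.298144 = 1.80404.
⟨E⟩ = Σ Eᵢ e^(−Eᵢ/kT) / Z = (0·1.00000 + 30.8·0.505900 + 54.7·0.298144) / 1.80404 = 17.68 meV.

17.68 meV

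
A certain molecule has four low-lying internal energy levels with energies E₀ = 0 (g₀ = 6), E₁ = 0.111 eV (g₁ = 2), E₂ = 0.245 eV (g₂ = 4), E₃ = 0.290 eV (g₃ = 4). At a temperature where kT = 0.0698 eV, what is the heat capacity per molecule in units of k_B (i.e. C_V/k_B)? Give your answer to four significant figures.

Eᵢ/kT = 0, 1.59026, 3.51003, 4.15473.
Z = Σ gᵢe^(−Eᵢ/kT) = 6·e^(−0) + 2·e^(−1.59026) + 4·e^(−3.51003) + 4·e^(−4.15473) = 6.00000 + 0.407745 + 0.119584 + 0.0627601 = 6.59009.
⟨E⟩ = 0.0140754 eV, ⟨E²⟩ = 0.00265246 eV².
C_V/k_B = (⟨E²⟩ − ⟨E⟩²)/(kT)² = (0.00265246 − 0.000198117)/0.00487204 = 0.5038.

0.5038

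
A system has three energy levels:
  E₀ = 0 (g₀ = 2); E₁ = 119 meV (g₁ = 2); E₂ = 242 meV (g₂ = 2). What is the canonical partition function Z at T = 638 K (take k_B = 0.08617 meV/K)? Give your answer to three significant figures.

Z = 2.25

k_BT = 0.08617 × 638 K = 54.976 meV.
Eᵢ/kT = 0, 2.1646, 4.4019.
Z = Σ gᵢe^(−Eᵢ/kT) = 2·e^(−0) + 2·e^(−2.1646) + 2·e^(−4.4019) = 2.0000 + 0.22959 + 0.024508 = 2.2541.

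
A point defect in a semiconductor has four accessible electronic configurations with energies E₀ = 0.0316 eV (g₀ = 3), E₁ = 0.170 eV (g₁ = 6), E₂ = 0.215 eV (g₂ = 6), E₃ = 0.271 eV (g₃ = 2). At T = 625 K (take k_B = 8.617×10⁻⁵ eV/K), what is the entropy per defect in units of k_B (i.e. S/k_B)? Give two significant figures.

1.8

k_BT = 8.617×10⁻⁵ × 625 K = 0.05386 eV.
Eᵢ/kT = 0.5867, 3.156, 3.992, 5.032.
Z = Σ gᵢe^(−Eᵢ/kT) = 3·e^(−0.5867) + 6·e^(−3.156) + 6·e^(−3.992) + 2·e^(−5.032) = 1.668 + 0.2556 + 0.1108 + 0.01305 = 2.047.
⟨E⟩ = Σ EᵢPᵢ = 0.06034 eV.
S/k_B = ln Z + ⟨E⟩/kT = ln(2.047) + 0.06034/0.05386 = 0.7164 + 1.120 = 1.8.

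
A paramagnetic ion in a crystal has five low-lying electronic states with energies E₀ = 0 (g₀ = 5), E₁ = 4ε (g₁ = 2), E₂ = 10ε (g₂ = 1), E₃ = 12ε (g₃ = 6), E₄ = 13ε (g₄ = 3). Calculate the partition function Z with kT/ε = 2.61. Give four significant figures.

Z = 5.535

Eᵢ/kT = 0, 1.53257, 3.83142, 4.59770, 4.98084.
Z = Σ gᵢe^(−Eᵢ/kT) = 5·e^(−0) + 2·e^(−1.53257) + 1·e^(−3.83142) + 6·e^(−4.59770) + 3·e^(−4.98084) = 5.00000 + 0.431960 + 0.0216788 + 0.0604499 + 0.0206049 = 5.53469.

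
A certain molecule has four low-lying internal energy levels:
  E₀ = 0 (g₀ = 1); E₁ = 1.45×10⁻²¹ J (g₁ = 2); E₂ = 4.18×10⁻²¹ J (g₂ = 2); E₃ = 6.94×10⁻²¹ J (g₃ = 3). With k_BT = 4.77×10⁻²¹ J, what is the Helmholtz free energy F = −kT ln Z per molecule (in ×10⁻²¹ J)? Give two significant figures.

Eᵢ/kT = 0, 0.3040, 0.8763, 1.455.
Z = Σ gᵢe^(−Eᵢ/kT) = 1·e^(−0) + 2·e^(−0.3040) + 2·e^(−0.8763) + 3·e^(−1.455) = 1.000 + 1.476 + 0.8326 + 0.7002 = 4.009.
F = −kT ln Z = −4.77 × ln(4.009) = −4.77 × 1.389 = -6.6 ×10⁻²¹ J.

-6.6 ×10⁻²¹ J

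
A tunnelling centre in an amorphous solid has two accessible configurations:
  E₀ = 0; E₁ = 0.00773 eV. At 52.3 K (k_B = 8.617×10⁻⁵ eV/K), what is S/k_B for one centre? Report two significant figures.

0.43

k_BT = 8.617×10⁻⁵ × 52.3 K = 0.004507 eV.
Eᵢ/kT = 0, 1.715.
Z = Σ e^(−Eᵢ/kT) = e^(−0) + e^(−1.715) = 1.000 + 0.1800 = 1.180.
⟨E⟩ = Σ EᵢPᵢ = 0.001179 eV.
S/k_B = ln Z + ⟨E⟩/kT = ln(1.180) + 0.001179/0.004507 = 0.1655 + 0.2616 = 0.43.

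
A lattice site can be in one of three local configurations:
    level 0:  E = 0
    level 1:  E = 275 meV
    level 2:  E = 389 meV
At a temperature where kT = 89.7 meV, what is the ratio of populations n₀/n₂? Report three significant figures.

n₀/n₂ = exp[−(E₀−E₂)/kT] = exp(−(-389 meV)/(89.7 meV)) = exp(4.3367) = 76.5.

76.5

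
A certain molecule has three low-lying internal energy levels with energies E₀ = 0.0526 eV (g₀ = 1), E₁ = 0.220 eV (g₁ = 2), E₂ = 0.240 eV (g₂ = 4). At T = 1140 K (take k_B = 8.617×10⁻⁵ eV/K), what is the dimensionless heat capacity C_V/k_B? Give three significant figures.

0.842

k_BT = 8.617×10⁻⁵ × 1140 K = 0.098234 eV.
Eᵢ/kT = 0.53546, 2.2396, 2.4431.
Z = Σ gᵢe^(−Eᵢ/kT) = 1·e^(−0.53546) + 2·e^(−2.2396) + 4·e^(−2.4431) = 0.58540 + 0.21300 + 0.34756 = 1.1460.
⟨E⟩ = 0.14055 eV, ⟨E²⟩ = 0.027878 eV².
C_V/k_B = (⟨E²⟩ − ⟨E⟩²)/(kT)² = (0.027878 − 0.019754)/0.0096499 = 0.842.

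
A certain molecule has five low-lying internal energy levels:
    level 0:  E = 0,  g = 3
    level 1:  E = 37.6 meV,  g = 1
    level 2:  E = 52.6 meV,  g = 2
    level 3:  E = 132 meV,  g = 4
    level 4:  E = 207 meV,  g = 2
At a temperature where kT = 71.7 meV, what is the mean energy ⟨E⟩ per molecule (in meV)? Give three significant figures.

33.9 meV

Eᵢ/kT = 0, 0.52441, 0.73361, 1.8410, 2.8870.
Z = Σ gᵢe^(−Eᵢ/kT) = 3·e^(−0) + 1·e^(−0.52441) + 2·e^(−0.73361) + 4·e^(−1.8410) + 2·e^(−2.8870) = 3.0000 + 0.59190 + 0.96034 + 0.63463 + 0.11149 = 5.2984.
⟨E⟩ = Σ Eᵢ gᵢe^(−Eᵢ/kT) / Z = (0·3.0000 + 37.6·0.59190 + 52.6·0.96034 + 132·0.63463 + 207·0.11149) / 5.2984 = 33.9 meV.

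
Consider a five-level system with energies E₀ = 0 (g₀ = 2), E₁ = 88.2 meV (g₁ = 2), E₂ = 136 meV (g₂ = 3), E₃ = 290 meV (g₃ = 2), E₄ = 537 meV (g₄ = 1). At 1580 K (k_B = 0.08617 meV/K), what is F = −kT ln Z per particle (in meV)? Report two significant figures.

k_BT = 0.08617 × 1580 K = 136.1 meV.
Eᵢ/kT = 0, 0.6481, 0.9993, 2.131, 3.946.
Z = Σ gᵢe^(−Eᵢ/kT) = 2·e^(−0) + 2·e^(−0.6481) + 3·e^(−0.9993) + 2·e^(−2.131) + 1·e^(−3.946) = 2.000 + 1.046 + 1.104 + 0.2374 + 0.01933 = 4.407.
F = −kT ln Z = −136.1 × ln(4.407) = −136.1 × 1.483 = -200 meV.

-200 meV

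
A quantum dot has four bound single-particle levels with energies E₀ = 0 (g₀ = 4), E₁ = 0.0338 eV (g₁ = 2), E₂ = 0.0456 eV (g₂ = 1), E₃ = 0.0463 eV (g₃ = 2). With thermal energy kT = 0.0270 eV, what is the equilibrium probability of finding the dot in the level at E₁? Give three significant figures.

0.112

Eᵢ/kT = 0, 1.2519, 1.6889, 1.7148.
Z = Σ gᵢe^(−Eᵢ/kT) = 4·e^(−0) + 2·e^(−1.2519) + 1·e^(−1.6889) + 2·e^(−1.7148) = 4.0000 + 0.57192 + 0.18472 + 0.36000 = 5.1166.
P₁ = g₁ e^(−E₁/kT) / Z = 0.57192/5.1166 = 0.112.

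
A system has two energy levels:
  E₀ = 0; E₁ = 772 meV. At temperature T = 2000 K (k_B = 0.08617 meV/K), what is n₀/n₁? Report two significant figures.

88

k_BT = 0.08617 × 2000 K = 172.3 meV.
n₀/n₁ = exp[−(E₀−E₁)/kT] = exp(−(-772 meV)/(172.3 meV)) = exp(4.481) = 88.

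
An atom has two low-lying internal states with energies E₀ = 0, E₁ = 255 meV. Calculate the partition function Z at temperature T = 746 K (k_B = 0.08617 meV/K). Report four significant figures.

Z = 1.019

k_BT = 0.08617 × 746 K = 64.2828 meV.
Eᵢ/kT = 0, 3.96685.
Z = Σ e^(−Eᵢ/kT) = e^(−0) + e^(−3.96685) = 1.00000 + 0.0189330 = 1.01893.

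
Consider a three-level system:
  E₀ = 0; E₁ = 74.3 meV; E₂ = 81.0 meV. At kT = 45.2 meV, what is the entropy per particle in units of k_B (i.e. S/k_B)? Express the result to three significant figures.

Eᵢ/kT = 0, 1.6438, 1.7920.
Z = Σ e^(−Eᵢ/kT) = e^(−0) + e^(−1.6438) + e^(−1.7920) = 1.0000 + 0.19324 + 0.16663 = 1.3599.
⟨E⟩ = Σ EᵢPᵢ = 20.483 meV.
S/k_B = ln Z + ⟨E⟩/kT = ln(1.3599) + 20.483/45.2 = 0.30741 + 0.45316 = 0.761.

0.761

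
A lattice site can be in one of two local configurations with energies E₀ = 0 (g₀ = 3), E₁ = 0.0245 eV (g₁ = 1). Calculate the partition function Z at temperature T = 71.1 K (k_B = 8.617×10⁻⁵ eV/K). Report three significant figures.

k_BT = 8.617×10⁻⁵ × 71.1 K = 0.0061267 eV.
Eᵢ/kT = 0, 3.9989.
Z = Σ gᵢe^(−Eᵢ/kT) = 3·e^(−0) + 1·e^(−3.9989) = 3.0000 + 0.018336 = 3.0183.

Z = 3.02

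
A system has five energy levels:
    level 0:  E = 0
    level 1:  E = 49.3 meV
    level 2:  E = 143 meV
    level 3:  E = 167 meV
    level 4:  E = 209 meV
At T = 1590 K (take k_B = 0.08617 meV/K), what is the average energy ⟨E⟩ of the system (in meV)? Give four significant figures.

70.07 meV

k_BT = 0.08617 × 1590 K = 137.010 meV.
Eᵢ/kT = 0, 0.359828, 1.04372, 1.21889, 1.52544.
Z = Σ e^(−Eᵢ/kT) = e^(−0) + e^(−0.359828) + e^(−1.04372) + e^(−1.21889) + e^(−1.52544) = 1.00000 + 0.697796 + 0.352142 + 0.295558 + 0.217525 = 2.56302.
⟨E⟩ = Σ Eᵢ e^(−Eᵢ/kT) / Z = (0·1.00000 + 49.3·0.697796 + 143·0.352142 + 167·0.295558 + 209·0.217525) / 2.56302 = 70.07 meV.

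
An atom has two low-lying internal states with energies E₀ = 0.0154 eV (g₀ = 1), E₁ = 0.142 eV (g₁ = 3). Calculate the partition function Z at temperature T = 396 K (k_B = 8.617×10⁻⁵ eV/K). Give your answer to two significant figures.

Z = 0.68

k_BT = 8.617×10⁻⁵ × 396 K = 0.03412 eV.
Eᵢ/kT = 0.4513, 4.162.
Z = Σ gᵢe^(−Eᵢ/kT) = 1·e^(−0.4513) + 3·e^(−4.162) = 0.6368 + 0.04673 = 0.6835.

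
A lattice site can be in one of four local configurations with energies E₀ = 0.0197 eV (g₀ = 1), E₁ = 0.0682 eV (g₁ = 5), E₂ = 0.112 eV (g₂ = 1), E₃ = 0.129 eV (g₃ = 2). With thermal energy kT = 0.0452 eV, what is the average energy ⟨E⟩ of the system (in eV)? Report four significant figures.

Eᵢ/kT = 0.435841, 1.50885, 2.47788, 2.85398.
Z = Σ gᵢe^(−Eᵢ/kT) = 1·e^(−0.435841) + 5·e^(−1.50885) + 1·e^(−2.47788) + 2·e^(−2.85398) = 0.646721 + 1.10582 + 0.0839209 + 0.115229 = 1.95169.
⟨E⟩ = Σ Eᵢ gᵢe^(−Eᵢ/kT) / Z = (0.0197·0.646721 + 0.0682·1.10582 + 0.112·0.0839209 + 0.129·0.115229) / 1.95169 = 0.05760 eV.

0.05760 eV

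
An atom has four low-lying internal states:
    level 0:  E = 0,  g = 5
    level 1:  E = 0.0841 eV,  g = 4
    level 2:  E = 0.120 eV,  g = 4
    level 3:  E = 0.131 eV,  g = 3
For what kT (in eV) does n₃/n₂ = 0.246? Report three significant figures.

n₃/n₂ = (g₃/g₂) exp[−(E₃−E₂)/kT] = 0.246.
⇒ (E₃−E₂)/kT = ln((3/4)/0.246) = ln(3.0488) = 1.1147.
kT = 0.011 eV / 1.1147 = 0.00987 eV.

0.00987 eV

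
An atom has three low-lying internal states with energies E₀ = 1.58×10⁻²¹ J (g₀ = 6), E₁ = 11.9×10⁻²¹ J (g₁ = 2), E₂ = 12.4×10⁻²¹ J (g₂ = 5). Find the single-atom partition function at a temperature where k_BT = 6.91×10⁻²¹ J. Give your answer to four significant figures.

Z = 5.962

Eᵢ/kT = 0.228654, 1.72214, 1.79450.
Z = Σ gᵢe^(−Eᵢ/kT) = 6·e^(−0.228654) + 2·e^(−1.72214) + 5·e^(−1.79450) = 4.77362 + 0.357367 + 0.831053 = 5.96204.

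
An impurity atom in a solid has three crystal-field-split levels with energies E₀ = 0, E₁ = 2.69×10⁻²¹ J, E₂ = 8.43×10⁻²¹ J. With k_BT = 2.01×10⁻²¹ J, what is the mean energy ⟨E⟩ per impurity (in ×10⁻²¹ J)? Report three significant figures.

0.652 ×10⁻²¹ J

Eᵢ/kT = 0, 1.3383, 4.1940.
Z = Σ e^(−Eᵢ/kT) = e^(−0) + e^(−1.3383) + e^(−4.1940) = 1.0000 + 0.26229 + 0.015086 = 1.2774.
⟨E⟩ = Σ Eᵢ e^(−Eᵢ/kT) / Z = (0·1.0000 + 2.69·0.26229 + 8.43·0.015086) / 1.2774 = 0.652 ×10⁻²¹ J.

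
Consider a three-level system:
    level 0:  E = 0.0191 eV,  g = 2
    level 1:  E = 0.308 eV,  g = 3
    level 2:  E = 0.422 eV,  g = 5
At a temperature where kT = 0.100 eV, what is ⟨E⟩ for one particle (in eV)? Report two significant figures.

0.056 eV

Eᵢ/kT = 0.1910, 3.080, 4.220.
Z = Σ gᵢe^(−Eᵢ/kT) = 2·e^(−0.1910) + 3·e^(−3.080) + 5·e^(−4.220) = 1.652 + 0.1379 + 0.07349 = 1.863.
⟨E⟩ = Σ Eᵢ gᵢe^(−Eᵢ/kT) / Z = (0.0191·1.652 + 0.308·0.1379 + 0.422·0.07349) / 1.863 = 0.056 eV.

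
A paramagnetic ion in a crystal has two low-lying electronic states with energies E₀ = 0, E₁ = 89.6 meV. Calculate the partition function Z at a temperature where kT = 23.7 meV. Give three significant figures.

Eᵢ/kT = 0, 3.7806.
Z = Σ e^(−Eᵢ/kT) = e^(−0) + e^(−3.7806) = 1.0000 + 0.022809 = 1.0228.

Z = 1.02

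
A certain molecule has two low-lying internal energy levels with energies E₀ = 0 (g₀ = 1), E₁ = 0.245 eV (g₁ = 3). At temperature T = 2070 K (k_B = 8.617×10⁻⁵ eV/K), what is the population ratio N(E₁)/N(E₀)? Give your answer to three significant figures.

k_BT = 8.617×10⁻⁵ × 2070 K = 0.17837 eV.
n₁/n₀ = (g₁/g₀) exp[−(E₁−E₀)/kT] = (3/1) × exp(−(0.245 eV)/(0.17837 eV)) = (3/1) × exp(-1.3735) = 0.760.

0.760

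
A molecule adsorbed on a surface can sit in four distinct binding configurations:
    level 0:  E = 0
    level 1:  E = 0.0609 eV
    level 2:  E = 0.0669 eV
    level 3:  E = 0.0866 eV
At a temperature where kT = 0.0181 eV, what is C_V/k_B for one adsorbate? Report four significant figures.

Eᵢ/kT = 0, 3.36464, 3.69613, 4.78453.
Z = Σ e^(−Eᵢ/kT) = e^(−0) + e^(−3.36464) + e^(−3.69613) + e^(−4.78453) = 1.00000 + 0.0345745 + 0.0248194 + 0.00835805 = 1.06775.
⟨E⟩ = 0.00420493 eV, ⟨E²⟩ = 0.000282832 eV².
C_V/k_B = (⟨E²⟩ − ⟨E⟩²)/(kT)² = (0.000282832 − 0.0000176814)/0.000327610 = 0.8093.

0.8093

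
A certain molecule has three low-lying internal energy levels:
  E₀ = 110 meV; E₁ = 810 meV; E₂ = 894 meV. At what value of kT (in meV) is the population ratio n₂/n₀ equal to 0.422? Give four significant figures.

908.7 meV

n₂/n₀ = exp[−(E₂−E₀)/kT] = 0.422.
⇒ (E₂−E₀)/kT = ln(1/0.422) = ln(2.36967) = 0.862751.
kT = 784 meV / 0.862751 = 908.7 meV.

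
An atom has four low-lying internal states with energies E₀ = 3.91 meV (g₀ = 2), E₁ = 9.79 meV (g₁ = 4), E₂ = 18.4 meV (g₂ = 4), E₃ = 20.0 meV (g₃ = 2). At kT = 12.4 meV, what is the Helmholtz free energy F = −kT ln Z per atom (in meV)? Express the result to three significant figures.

-18.9 meV

Eᵢ/kT = 0.31532, 0.78952, 1.4839, 1.6129.
Z = Σ gᵢe^(−Eᵢ/kT) = 2·e^(−0.31532) + 4·e^(−0.78952) + 4·e^(−1.4839) + 2·e^(−1.6129) = 1.4591 + 1.8163 + 0.90701 + 0.39862 = 4.5810.
F = −kT ln Z = −12.4 × ln(4.5810) = −12.4 × 1.5219 = -18.9 meV.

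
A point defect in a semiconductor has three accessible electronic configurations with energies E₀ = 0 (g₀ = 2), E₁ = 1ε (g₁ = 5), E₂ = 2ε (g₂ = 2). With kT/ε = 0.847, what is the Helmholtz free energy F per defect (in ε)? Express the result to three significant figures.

-1.11 ε

Eᵢ/kT = 0, 1.1806, 2.3613.
Z = Σ gᵢe^(−Eᵢ/kT) = 2·e^(−0) + 5·e^(−1.1806) + 2·e^(−2.3613) = 2.0000 + 1.5355 + 0.18860 = 3.7241.
F = −kT ln Z = −0.847 × ln(3.7241) = −0.847 × 1.3148 = -1.11 ε.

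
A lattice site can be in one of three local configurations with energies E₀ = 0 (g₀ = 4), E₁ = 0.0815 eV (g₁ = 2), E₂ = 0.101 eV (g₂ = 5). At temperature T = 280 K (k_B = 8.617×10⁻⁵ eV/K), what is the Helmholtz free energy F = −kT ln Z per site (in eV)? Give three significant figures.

-0.0343 eV

k_BT = 8.617×10⁻⁵ × 280 K = 0.024128 eV.
Eᵢ/kT = 0, 3.3778, 4.1860.
Z = Σ gᵢe^(−Eᵢ/kT) = 4·e^(−0) + 2·e^(−3.3778) + 5·e^(−4.1860) = 4.0000 + 0.068245 + 0.076035 = 4.1443.
F = −kT ln Z = −0.024128 × ln(4.1443) = −0.024128 × 1.4217 = -0.0343 eV.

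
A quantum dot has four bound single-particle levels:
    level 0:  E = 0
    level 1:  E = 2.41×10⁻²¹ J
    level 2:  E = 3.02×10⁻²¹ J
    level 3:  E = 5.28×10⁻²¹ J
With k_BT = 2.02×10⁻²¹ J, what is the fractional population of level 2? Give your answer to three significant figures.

0.140

Eᵢ/kT = 0, 1.1931, 1.4950, 2.6139.
Z = Σ e^(−Eᵢ/kT) = e^(−0) + e^(−1.1931) + e^(−1.4950) + e^(−2.6139) = 1.0000 + 0.30328 + 0.22425 + 0.073248 = 1.6008.
P₂ = e^(−E₂/kT) / Z = 0.22425/1.6008 = 0.140.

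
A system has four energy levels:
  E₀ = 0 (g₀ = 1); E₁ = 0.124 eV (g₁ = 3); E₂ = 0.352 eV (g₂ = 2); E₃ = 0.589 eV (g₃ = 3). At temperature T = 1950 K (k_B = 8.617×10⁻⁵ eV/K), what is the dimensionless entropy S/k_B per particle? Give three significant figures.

1.70

k_BT = 8.617×10⁻⁵ × 1950 K = 0.16803 eV.
Eᵢ/kT = 0, 0.73796, 2.0949, 3.5053.
Z = Σ gᵢe^(−Eᵢ/kT) = 1·e^(−0) + 3·e^(−0.73796) + 2·e^(−2.0949) + 3·e^(−3.5053) = 1.0000 + 1.4343 + 0.24617 + 0.090113 = 2.7706.
⟨E⟩ = Σ EᵢPᵢ = 0.11463 eV.
S/k_B = ln Z + ⟨E⟩/kT = ln(2.7706) + 0.11463/0.16803 = 1.0191 + 0.68220 = 1.70.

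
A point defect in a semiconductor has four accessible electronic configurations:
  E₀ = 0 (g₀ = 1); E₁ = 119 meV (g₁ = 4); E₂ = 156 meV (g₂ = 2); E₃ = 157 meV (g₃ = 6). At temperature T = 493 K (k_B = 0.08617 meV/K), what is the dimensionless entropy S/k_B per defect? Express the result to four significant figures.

k_BT = 0.08617 × 493 K = 42.4818 meV.
Eᵢ/kT = 0, 2.80120, 3.67216, 3.69570.
Z = Σ gᵢe^(−Eᵢ/kT) = 1·e^(−0) + 4·e^(−2.80120) + 2·e^(−3.67216) + 6·e^(−3.69570) = 1.00000 + 0.242949 + 0.0508430 + 0.148980 = 1.44277.
⟨E⟩ = Σ EᵢPᵢ = 41.7477 meV.
S/k_B = ln Z + ⟨E⟩/kT = ln(1.44277) + 41.7477/42.4818 = 0.366565 + 0.982720 = 1.349.

1.349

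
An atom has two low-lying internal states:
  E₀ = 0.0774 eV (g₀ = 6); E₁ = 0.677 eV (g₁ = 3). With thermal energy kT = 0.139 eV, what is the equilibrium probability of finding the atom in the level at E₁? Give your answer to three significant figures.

Eᵢ/kT = 0.55683, 4.8705.
Z = Σ gᵢe^(−Eᵢ/kT) = 6·e^(−0.55683) + 3·e^(−4.8705) = 3.4381 + 0.023009 = 3.4611.
P₁ = g₁ e^(−E₁/kT) / Z = 0.023009/3.4611 = 0.00665.

0.00665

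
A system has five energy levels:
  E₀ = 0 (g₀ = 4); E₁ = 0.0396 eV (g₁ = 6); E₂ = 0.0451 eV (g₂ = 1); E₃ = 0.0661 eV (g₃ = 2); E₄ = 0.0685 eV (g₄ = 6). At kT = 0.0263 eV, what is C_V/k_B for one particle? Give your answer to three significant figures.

0.838

Eᵢ/kT = 0, 1.5057, 1.7148, 2.5133, 2.6046.
Z = Σ gᵢe^(−Eᵢ/kT) = 4·e^(−0) + 6·e^(−1.5057) + 1·e^(−1.7148) + 2·e^(−2.5133) + 6·e^(−2.6046) = 4.0000 + 1.3312 + 0.18000 + 0.16200 + 0.44360 = 6.1168.
⟨E⟩ = 0.016664 eV, ⟨E²⟩ = 0.00085714 eV².
C_V/k_B = (⟨E²⟩ − ⟨E⟩²)/(kT)² = (0.00085714 − 0.00027769)/0.00069169 = 0.838.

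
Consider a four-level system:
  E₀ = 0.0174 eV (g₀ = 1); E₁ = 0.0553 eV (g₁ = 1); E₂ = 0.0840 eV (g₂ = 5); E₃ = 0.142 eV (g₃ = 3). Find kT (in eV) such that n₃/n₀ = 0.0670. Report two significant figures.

n₃/n₀ = (g₃/g₀) exp[−(E₃−E₀)/kT] = 0.0670.
⇒ (E₃−E₀)/kT = ln((3/1)/0.0670) = ln(44.78) = 3.802.
kT = 0.1246 eV / 3.802 = 0.033 eV.

0.033 eV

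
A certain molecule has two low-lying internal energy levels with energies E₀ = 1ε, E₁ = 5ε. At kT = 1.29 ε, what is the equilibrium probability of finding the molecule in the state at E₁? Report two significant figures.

Eᵢ/kT = 0.7752, 3.876.
Z = Σ e^(−Eᵢ/kT) = e^(−0.7752) + e^(−3.876) = 0.4606 + 0.02073 = 0.4813.
P₁ = e^(−E₁/kT) / Z = 0.02073/0.4813 = 0.043.

0.043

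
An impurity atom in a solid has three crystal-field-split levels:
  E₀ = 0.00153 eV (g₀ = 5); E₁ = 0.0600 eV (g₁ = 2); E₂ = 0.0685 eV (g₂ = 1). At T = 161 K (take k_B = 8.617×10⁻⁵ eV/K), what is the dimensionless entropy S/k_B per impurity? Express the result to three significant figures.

k_BT = 8.617×10⁻⁵ × 161 K = 0.013873 eV.
Eᵢ/kT = 0.11029, 4.3249, 4.9376.
Z = Σ gᵢe^(−Eᵢ/kT) = 5·e^(−0.11029) + 2·e^(−4.3249) + 1·e^(−4.9376) = 4.4779 + 0.026470 + 0.0071718 = 4.5115.
⟨E⟩ = Σ EᵢPᵢ = 0.0019795 eV.
S/k_B = ln Z + ⟨E⟩/kT = ln(4.5115) + 0.0019795/0.013873 = 1.5066 + 0.14269 = 1.65.

1.65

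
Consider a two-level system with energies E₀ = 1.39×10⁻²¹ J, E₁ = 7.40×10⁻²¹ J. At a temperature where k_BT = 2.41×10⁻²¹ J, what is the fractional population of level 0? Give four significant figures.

Eᵢ/kT = 0.576763, 3.07054.
Z = Σ e^(−Eᵢ/kT) = e^(−0.576763) + e^(−3.07054) = 0.561714 + 0.0463961 = 0.608110.
P₀ = e^(−E₀/kT) / Z = 0.561714/0.608110 = 0.9237.

0.9237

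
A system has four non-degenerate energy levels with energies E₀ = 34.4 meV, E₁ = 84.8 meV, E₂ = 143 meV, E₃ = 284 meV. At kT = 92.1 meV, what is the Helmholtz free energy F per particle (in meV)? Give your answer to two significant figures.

-27 meV

Eᵢ/kT = 0.3735, 0.9207, 1.553, 3.084.
Z = Σ e^(−Eᵢ/kT) = e^(−0.3735) + e^(−0.9207) + e^(−1.553) + e^(−3.084) = 0.6883 + 0.3982 + 0.2116 + 0.04578 = 1.344.
F = −kT ln Z = −92.1 × ln(1.344) = −92.1 × 0.2957 = -27 meV.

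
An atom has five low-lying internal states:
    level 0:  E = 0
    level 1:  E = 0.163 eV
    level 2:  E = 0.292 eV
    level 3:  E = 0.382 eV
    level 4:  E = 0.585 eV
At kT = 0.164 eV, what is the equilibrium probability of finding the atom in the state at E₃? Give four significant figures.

0.05850

Eᵢ/kT = 0, 0.993902, 1.78049, 2.32927, 3.56707.
Z = Σ e^(−Eᵢ/kT) = e^(−0) + e^(−0.993902) + e^(−1.78049) + e^(−2.32927) + e^(−3.56707) = 1.00000 + 0.370130 + 0.168556 + 0.0973668 + 0.0282385 = 1.66429.
P₃ = e^(−E₃/kT) / Z = 0.0973668/1.66429 = 0.05850.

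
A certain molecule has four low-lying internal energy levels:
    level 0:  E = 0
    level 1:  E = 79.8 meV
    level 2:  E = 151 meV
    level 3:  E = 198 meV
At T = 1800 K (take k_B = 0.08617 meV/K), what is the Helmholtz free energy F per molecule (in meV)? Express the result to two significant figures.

k_BT = 0.08617 × 1800 K = 155.1 meV.
Eᵢ/kT = 0, 0.5145, 0.9736, 1.277.
Z = Σ e^(−Eᵢ/kT) = e^(−0) + e^(−0.5145) + e^(−0.9736) + e^(−1.277) = 1.000 + 0.5978 + 0.3777 + 0.2789 = 2.254.
F = −kT ln Z = −155.1 × ln(2.254) = −155.1 × 0.8127 = -130 meV.

-130 meV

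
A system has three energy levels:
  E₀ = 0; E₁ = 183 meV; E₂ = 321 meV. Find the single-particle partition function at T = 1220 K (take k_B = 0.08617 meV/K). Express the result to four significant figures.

k_BT = 0.08617 × 1220 K = 105.127 meV.
Eᵢ/kT = 0, 1.74075, 3.05345.
Z = Σ e^(−Eᵢ/kT) = e^(−0) + e^(−1.74075) + e^(−3.05345) = 1.00000 + 0.175389 + 0.0471958 = 1.22258.

Z = 1.223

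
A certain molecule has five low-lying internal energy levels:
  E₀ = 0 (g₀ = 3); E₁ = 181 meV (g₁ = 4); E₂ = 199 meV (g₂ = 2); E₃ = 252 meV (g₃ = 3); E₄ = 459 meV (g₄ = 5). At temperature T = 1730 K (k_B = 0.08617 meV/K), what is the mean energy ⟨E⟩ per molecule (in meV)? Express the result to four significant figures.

k_BT = 0.08617 × 1730 K = 149.074 meV.
Eᵢ/kT = 0, 1.21416, 1.33491, 1.69044, 3.07901.
Z = Σ gᵢe^(−Eᵢ/kT) = 3·e^(−0) + 4·e^(−1.21416) + 2·e^(−1.33491) + 3·e^(−1.69044) + 5·e^(−3.07901) = 3.00000 + 1.18784 + 0.526364 + 0.553315 + 0.230024 = 5.49754.
⟨E⟩ = Σ Eᵢ gᵢe^(−Eᵢ/kT) / Z = (0·3.00000 + 181·1.18784 + 199·0.526364 + 252·0.553315 + 459·0.230024) / 5.49754 = 102.7 meV.

102.7 meV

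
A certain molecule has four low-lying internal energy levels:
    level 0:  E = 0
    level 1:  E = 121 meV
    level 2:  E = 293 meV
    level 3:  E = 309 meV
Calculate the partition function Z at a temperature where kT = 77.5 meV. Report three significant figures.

Eᵢ/kT = 0, 1.5613, 3.7806, 3.9871.
Z = Σ e^(−Eᵢ/kT) = e^(−0) + e^(−1.5613) + e^(−3.7806) + e^(−3.9871) = 1.0000 + 0.20986 + 0.022809 + 0.018553 = 1.2512.

Z = 1.25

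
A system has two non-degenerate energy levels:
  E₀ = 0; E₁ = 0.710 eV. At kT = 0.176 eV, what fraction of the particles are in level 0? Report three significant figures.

Eᵢ/kT = 0, 4.0341.
Z = Σ e^(−Eᵢ/kT) = e^(−0) + e^(−4.0341) = 1.0000 + 0.017702 = 1.0177.
P₀ = e^(−E₀/kT) / Z = 1.0000/1.0177 = 0.983.

0.983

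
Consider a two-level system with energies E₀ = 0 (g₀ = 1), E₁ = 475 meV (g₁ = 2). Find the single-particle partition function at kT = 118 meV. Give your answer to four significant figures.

Z = 1.036

Eᵢ/kT = 0, 4.02542.
Z = Σ gᵢe^(−Eᵢ/kT) = 1·e^(−0) + 2·e^(−4.02542) = 1.00000 + 0.0357118 = 1.03571.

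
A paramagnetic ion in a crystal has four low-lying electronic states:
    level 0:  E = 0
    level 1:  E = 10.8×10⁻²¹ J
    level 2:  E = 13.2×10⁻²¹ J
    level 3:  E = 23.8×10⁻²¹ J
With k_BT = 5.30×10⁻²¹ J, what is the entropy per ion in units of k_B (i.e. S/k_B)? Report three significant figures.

Eᵢ/kT = 0, 2.0377, 2.4906, 4.4906.
Z = Σ e^(−Eᵢ/kT) = e^(−0) + e^(−2.0377) + e^(−2.4906) + e^(−4.4906) = 1.0000 + 0.13033 + 0.082860 + 0.011214 = 1.2244.
⟨E⟩ = Σ EᵢPᵢ = 2.2609 ×10⁻²¹ J.
S/k_B = ln Z + ⟨E⟩/kT = ln(1.2244) + 2.2609/5.30 = 0.20245 + 0.42658 = 0.629.

0.629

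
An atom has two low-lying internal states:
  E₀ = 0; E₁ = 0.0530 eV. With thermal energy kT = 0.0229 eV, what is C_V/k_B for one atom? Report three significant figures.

Eᵢ/kT = 0, 2.3144.
Z = Σ e^(−Eᵢ/kT) = e^(−0) + e^(−2.3144) = 1.0000 + 0.098825 = 1.0988.
⟨E⟩ = 0.0047668 eV, ⟨E²⟩ = 0.00025264 eV².
C_V/k_B = (⟨E²⟩ − ⟨E⟩²)/(kT)² = (0.00025264 − 0.000022722)/0.00052441 = 0.438.

0.438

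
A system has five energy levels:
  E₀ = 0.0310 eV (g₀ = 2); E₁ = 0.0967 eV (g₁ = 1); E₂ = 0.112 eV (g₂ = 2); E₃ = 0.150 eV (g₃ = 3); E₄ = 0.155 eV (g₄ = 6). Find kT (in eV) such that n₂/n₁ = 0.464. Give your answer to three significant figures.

n₂/n₁ = (g₂/g₁) exp[−(E₂−E₁)/kT] = 0.464.
⇒ (E₂−E₁)/kT = ln((2/1)/0.464) = ln(4.3103) = 1.4610.
kT = 0.0153 eV / 1.4610 = 0.0105 eV.

0.0105 eV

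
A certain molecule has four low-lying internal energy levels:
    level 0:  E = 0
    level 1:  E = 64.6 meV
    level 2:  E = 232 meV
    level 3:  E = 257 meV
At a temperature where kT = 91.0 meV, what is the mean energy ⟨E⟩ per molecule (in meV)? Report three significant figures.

Eᵢ/kT = 0, 0.70989, 2.5495, 2.8242.
Z = Σ e^(−Eᵢ/kT) = e^(−0) + e^(−0.70989) + e^(−2.5495) + e^(−2.8242) = 1.0000 + 0.49170 + 0.078121 + 0.059356 = 1.6292.
⟨E⟩ = Σ Eᵢ e^(−Eᵢ/kT) / Z = (0·1.0000 + 64.6·0.49170 + 232·0.078121 + 257·0.059356) / 1.6292 = 40.0 meV.

40.0 meV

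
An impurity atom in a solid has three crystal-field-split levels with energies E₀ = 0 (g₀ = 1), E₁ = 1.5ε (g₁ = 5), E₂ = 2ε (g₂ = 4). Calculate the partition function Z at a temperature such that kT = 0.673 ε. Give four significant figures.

Z = 1.743

Eᵢ/kT = 0, 2.22883, 2.97177.
Z = Σ gᵢe^(−Eᵢ/kT) = 1·e^(−0) + 5·e^(−2.22883) + 4·e^(−2.97177) = 1.00000 + 0.538272 + 0.204850 = 1.74312.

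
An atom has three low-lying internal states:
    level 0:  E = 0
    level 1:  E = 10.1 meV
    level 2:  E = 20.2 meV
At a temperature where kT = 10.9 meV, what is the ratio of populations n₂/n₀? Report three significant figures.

n₂/n₀ = exp[−(E₂−E₀)/kT] = exp(−(20.2 meV)/(10.9 meV)) = exp(-1.8532) = 0.157.

0.157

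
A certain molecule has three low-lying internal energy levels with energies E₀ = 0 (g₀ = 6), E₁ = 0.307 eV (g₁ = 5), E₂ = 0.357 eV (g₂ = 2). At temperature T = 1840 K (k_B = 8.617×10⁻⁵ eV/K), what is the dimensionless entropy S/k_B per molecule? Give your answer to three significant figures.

2.21

k_BT = 8.617×10⁻⁵ × 1840 K = 0.15855 eV.
Eᵢ/kT = 0, 1.9363, 2.2517.
Z = Σ gᵢe^(−Eᵢ/kT) = 6·e^(−0) + 5·e^(−1.9363) + 2·e^(−2.2517) = 6.0000 + 0.72118 + 0.21044 = 6.9316.
⟨E⟩ = Σ EᵢPᵢ = 0.042779 eV.
S/k_B = ln Z + ⟨E⟩/kT = ln(6.9316) + 0.042779/0.15855 = 1.9361 + 0.26981 = 2.21.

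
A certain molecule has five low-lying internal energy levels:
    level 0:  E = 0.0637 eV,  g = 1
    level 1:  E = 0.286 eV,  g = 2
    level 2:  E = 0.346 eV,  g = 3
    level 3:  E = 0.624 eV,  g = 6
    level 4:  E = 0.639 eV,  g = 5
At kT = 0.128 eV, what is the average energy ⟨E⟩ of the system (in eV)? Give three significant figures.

0.199 eV

Eᵢ/kT = 0.49766, 2.2344, 2.7031, 4.8750, 4.9922.
Z = Σ gᵢe^(−Eᵢ/kT) = 1·e^(−0.49766) + 2·e^(−2.2344) + 3·e^(−2.7031) + 6·e^(−4.8750) + 5·e^(−4.9922) = 0.60795 + 0.21411 + 0.20099 + 0.045811 + 0.033954 = 1.1028.
⟨E⟩ = Σ Eᵢ gᵢe^(−Eᵢ/kT) / Z = (0.0637·0.60795 + 0.286·0.21411 + 0.346·0.20099 + 0.624·0.045811 + 0.639·0.033954) / 1.1028 = 0.199 eV.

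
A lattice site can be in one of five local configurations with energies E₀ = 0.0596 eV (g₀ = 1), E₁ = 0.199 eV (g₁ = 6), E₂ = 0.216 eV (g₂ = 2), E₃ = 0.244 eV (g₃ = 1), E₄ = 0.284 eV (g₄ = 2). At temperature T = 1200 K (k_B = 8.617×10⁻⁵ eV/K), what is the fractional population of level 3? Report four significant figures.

k_BT = 8.617×10⁻⁵ × 1200 K = 0.103404 eV.
Eᵢ/kT = 0.576380, 1.92449, 2.08889, 2.35968, 2.74651.
Z = Σ gᵢe^(−Eᵢ/kT) = 1·e^(−0.576380) + 6·e^(−1.92449) + 2·e^(−2.08889) + 1·e^(−2.35968) + 2·e^(−2.74651) = 0.561929 + 0.875701 + 0.247649 + 0.0944504 + 0.128303 = 1.90803.
P₃ = g₃ e^(−E₃/kT) / Z = 0.0944504/1.90803 = 0.04950.

0.04950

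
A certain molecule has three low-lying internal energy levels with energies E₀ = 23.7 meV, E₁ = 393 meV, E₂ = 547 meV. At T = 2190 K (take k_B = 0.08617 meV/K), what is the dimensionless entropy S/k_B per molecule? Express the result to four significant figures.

k_BT = 0.08617 × 2190 K = 188.712 meV.
Eᵢ/kT = 0.125588, 2.08254, 2.89860.
Z = Σ e^(−Eᵢ/kT) = e^(−0.125588) + e^(−2.08254) + e^(−2.89860) = 0.881978 + 0.124613 + 0.0551003 = 1.06169.
⟨E⟩ = Σ EᵢPᵢ = 94.2042 meV.
S/k_B = ln Z + ⟨E⟩/kT = ln(1.06169) + 94.2042/188.712 = 0.0598620 + 0.499196 = 0.5591.

0.5591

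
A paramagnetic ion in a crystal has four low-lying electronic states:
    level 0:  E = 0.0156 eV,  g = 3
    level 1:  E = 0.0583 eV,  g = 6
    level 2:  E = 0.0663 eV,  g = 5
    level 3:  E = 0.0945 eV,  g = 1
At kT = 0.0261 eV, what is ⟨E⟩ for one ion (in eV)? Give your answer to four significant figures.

Eᵢ/kT = 0.597701, 2.23372, 2.54023, 3.62069.
Z = Σ gᵢe^(−Eᵢ/kT) = 3·e^(−0.597701) + 6·e^(−2.23372) + 5·e^(−2.54023) + 1·e^(−3.62069) = 1.65022 + 0.642775 + 0.394241 + 0.0267642 = 2.71400.
⟨E⟩ = Σ Eᵢ gᵢe^(−Eᵢ/kT) / Z = (0.0156·1.65022 + 0.0583·0.642775 + 0.0663·0.394241 + 0.0945·0.0267642) / 2.71400 = 0.03386 eV.

0.03386 eV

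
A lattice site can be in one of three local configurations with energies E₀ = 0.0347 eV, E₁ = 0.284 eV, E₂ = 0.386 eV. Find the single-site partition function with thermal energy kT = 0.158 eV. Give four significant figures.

Eᵢ/kT = 0.219620, 1.79747, 2.44304.
Z = Σ e^(−Eᵢ/kT) = e^(−0.219620) + e^(−1.79747) + e^(−2.44304) = 0.802824 + 0.165718 + 0.0868963 = 1.05544.

Z = 1.055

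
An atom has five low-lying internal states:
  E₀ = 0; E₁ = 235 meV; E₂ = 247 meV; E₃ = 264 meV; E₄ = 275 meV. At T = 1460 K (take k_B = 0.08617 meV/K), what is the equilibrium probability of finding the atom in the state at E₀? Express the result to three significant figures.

k_BT = 0.08617 × 1460 K = 125.81 meV.
Eᵢ/kT = 0, 1.8679, 1.9633, 2.0984, 2.1858.
Z = Σ e^(−Eᵢ/kT) = e^(−0) + e^(−1.8679) + e^(−1.9633) + e^(−2.0984) + e^(−2.1858) = 1.0000 + 0.15445 + 0.14039 + 0.12265 + 0.11239 = 1.5299.
P₀ = e^(−E₀/kT) / Z = 1.0000/1.5299 = 0.654.

0.654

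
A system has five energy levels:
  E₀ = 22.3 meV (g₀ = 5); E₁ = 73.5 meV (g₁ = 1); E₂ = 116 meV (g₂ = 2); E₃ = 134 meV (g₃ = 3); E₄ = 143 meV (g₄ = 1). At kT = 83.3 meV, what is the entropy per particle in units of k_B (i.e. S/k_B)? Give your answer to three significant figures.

Eᵢ/kT = 0.26771, 0.88235, 1.3926, 1.6086, 1.7167.
Z = Σ gᵢe^(−Eᵢ/kT) = 5·e^(−0.26771) + 1·e^(−0.88235) + 2·e^(−1.3926) + 3·e^(−1.6086) + 1·e^(−1.7167) = 3.8256 + 0.41381 + 0.49686 + 0.60050 + 0.17966 = 5.5164.
⟨E⟩ = Σ EᵢPᵢ = 50.671 meV.
S/k_B = ln Z + ⟨E⟩/kT = ln(5.5164) + 50.671/83.3 = 1.7077 + 0.60830 = 2.32.

2.32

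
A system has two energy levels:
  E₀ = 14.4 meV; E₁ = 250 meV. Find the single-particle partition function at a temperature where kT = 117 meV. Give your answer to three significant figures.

Eᵢ/kT = 0.12308, 2.1368.
Z = Σ e^(−Eᵢ/kT) = e^(−0.12308) + e^(−2.1368) = 0.88419 + 0.11803 = 1.0022.

Z = 1.00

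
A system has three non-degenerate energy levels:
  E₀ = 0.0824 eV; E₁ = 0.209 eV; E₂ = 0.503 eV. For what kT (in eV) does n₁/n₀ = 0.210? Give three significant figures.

n₁/n₀ = exp[−(E₁−E₀)/kT] = 0.210.
⇒ (E₁−E₀)/kT = ln(1/0.210) = ln(4.7619) = 1.5606.
kT = 0.1266 eV / 1.5606 = 0.0811 eV.

0.0811 eV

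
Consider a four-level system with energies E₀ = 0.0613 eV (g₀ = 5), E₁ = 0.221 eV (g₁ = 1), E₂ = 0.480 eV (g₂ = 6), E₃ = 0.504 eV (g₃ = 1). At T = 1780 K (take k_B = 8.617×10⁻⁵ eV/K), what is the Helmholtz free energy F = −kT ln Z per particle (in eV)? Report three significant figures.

k_BT = 8.617×10⁻⁵ × 1780 K = 0.15338 eV.
Eᵢ/kT = 0.39966, 1.4409, 3.1295, 3.2860.
Z = Σ gᵢe^(−Eᵢ/kT) = 5·e^(−0.39966) + 1·e^(−1.4409) + 6·e^(−3.1295) + 1·e^(−3.2860) = 3.3527 + 0.23671 + 0.26244 + 0.037403 = 3.8893.
F = −kT ln Z = −0.15338 × ln(3.8893) = −0.15338 × 1.3582 = -0.208 eV.

-0.208 eV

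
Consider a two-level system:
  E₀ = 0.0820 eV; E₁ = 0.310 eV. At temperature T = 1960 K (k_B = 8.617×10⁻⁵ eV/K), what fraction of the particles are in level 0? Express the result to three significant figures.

k_BT = 8.617×10⁻⁵ × 1960 K = 0.16889 eV.
Eᵢ/kT = 0.48552, 1.8355.
Z = Σ e^(−Eᵢ/kT) = e^(−0.48552) + e^(−1.8355) = 0.61538 + 0.15953 = 0.77491.
P₀ = e^(−E₀/kT) / Z = 0.61538/0.77491 = 0.794.

0.794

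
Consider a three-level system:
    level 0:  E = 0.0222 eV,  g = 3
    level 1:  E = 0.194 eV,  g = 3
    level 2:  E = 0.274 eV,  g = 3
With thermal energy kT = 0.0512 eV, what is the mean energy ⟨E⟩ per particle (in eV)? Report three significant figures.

0.0297 eV

Eᵢ/kT = 0.43359, 3.7891, 5.3516.
Z = Σ gᵢe^(−Eᵢ/kT) = 3·e^(−0.43359) + 3·e^(−3.7891) + 3·e^(−5.3516) = 1.9445 + 0.067848 + 0.014222 = 2.0266.
⟨E⟩ = Σ Eᵢ gᵢe^(−Eᵢ/kT) / Z = (0.0222·1.9445 + 0.194·0.067848 + 0.274·0.014222) / 2.0266 = 0.0297 eV.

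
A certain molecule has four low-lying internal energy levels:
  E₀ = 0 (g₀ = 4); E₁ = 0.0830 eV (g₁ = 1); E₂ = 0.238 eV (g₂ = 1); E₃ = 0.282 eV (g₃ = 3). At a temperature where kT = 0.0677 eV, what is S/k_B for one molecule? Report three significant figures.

Eᵢ/kT = 0, 1.2260, 3.5155, 4.1654.
Z = Σ gᵢe^(−Eᵢ/kT) = 4·e^(−0) + 1·e^(−1.2260) + 1·e^(−3.5155) + 3·e^(−4.1654) = 4.0000 + 0.29346 + 0.029733 + 0.046571 = 4.3698.
⟨E⟩ = Σ EᵢPᵢ = 0.010199 eV.
S/k_B = ln Z + ⟨E⟩/kT = ln(4.3698) + 0.010199/0.0677 = 1.4747 + 0.15065 = 1.63.

1.63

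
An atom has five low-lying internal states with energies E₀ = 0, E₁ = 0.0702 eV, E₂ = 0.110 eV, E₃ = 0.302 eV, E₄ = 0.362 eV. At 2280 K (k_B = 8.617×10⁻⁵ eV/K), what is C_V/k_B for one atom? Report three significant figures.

k_BT = 8.617×10⁻⁵ × 2280 K = 0.19647 eV.
Eᵢ/kT = 0, 0.35731, 0.55988, 1.5371, 1.8425.
Z = Σ e^(−Eᵢ/kT) = e^(−0) + e^(−0.35731) + e^(−0.55988) + e^(−1.5371) + e^(−1.8425) = 1.0000 + 0.69956 + 0.57128 + 0.21500 + 0.15842 = 2.6443.
⟨E⟩ = 0.088578 eV, ⟨E²⟩ = 0.019184 eV².
C_V/k_B = (⟨E²⟩ − ⟨E⟩²)/(kT)² = (0.019184 − 0.0078461)/0.038600 = 0.294.

0.294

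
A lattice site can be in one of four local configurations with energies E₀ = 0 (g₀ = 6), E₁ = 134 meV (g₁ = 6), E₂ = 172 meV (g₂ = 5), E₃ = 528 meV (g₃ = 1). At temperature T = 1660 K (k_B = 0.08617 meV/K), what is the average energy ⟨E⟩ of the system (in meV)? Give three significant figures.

k_BT = 0.08617 × 1660 K = 143.04 meV.
Eᵢ/kT = 0, 0.93680, 1.2025, 3.6913.
Z = Σ gᵢe^(−Eᵢ/kT) = 6·e^(−0) + 6·e^(−0.93680) + 5·e^(−1.2025) + 1·e^(−3.6913) = 6.0000 + 2.3513 + 1.5022 + 0.024940 = 9.8784.
⟨E⟩ = Σ Eᵢ gᵢe^(−Eᵢ/kT) / Z = (0·6.0000 + 134·2.3513 + 172·1.5022 + 528·0.024940) / 9.8784 = 59.4 meV.

59.4 meV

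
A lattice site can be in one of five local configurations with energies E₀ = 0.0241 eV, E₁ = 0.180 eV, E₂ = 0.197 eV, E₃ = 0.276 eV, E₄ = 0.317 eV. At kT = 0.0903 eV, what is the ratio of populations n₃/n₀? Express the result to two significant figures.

0.061

n₃/n₀ = exp[−(E₃−E₀)/kT] = exp(−(0.2519 eV)/(0.0903 eV)) = exp(-2.790) = 0.061.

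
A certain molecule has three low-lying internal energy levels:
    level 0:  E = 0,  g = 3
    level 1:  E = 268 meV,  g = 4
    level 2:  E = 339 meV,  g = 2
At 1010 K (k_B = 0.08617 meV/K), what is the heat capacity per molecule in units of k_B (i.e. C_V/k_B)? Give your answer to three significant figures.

k_BT = 0.08617 × 1010 K = 87.032 meV.
Eᵢ/kT = 0, 3.0793, 3.8951.
Z = Σ gᵢe^(−Eᵢ/kT) = 3·e^(−0) + 4·e^(−3.0793) + 2·e^(−3.8951) = 3.0000 + 0.18397 + 0.040683 = 3.2247.
⟨E⟩ = 19.566 meV, ⟨E²⟩ = 5547.4 meV².
C_V/k_B = (⟨E²⟩ − ⟨E⟩²)/(kT)² = (5547.4 − 382.83)/7574.6 = 0.682.

0.682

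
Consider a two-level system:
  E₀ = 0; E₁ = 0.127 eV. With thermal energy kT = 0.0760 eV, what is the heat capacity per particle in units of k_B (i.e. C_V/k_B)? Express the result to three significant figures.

Eᵢ/kT = 0, 1.6711.
Z = Σ e^(−Eᵢ/kT) = e^(−0) + e^(−1.6711) = 1.0000 + 0.18804 = 1.1880.
⟨E⟩ = 0.020102 eV, ⟨E²⟩ = 0.0025529 eV².
C_V/k_B = (⟨E²⟩ − ⟨E⟩²)/(kT)² = (0.0025529 − 0.00040409)/0.0057760 = 0.372.

0.372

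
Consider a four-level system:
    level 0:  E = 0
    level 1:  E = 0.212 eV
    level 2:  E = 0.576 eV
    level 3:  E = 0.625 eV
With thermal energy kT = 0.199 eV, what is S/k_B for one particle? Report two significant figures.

0.83

Eᵢ/kT = 0, 1.065, 2.894, 3.141.
Z = Σ e^(−Eᵢ/kT) = e^(−0) + e^(−1.065) + e^(−2.894) + e^(−3.141) = 1.000 + 0.3447 + 0.05535 + 0.04324 = 1.443.
⟨E⟩ = Σ EᵢPᵢ = 0.09146 eV.
S/k_B = ln Z + ⟨E⟩/kT = ln(1.443) + 0.09146/0.199 = 0.3667 + 0.4596 = 0.83.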